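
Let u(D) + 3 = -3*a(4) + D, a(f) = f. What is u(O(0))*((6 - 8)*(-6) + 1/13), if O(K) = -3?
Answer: -2826/13 ≈ -217.38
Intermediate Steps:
u(D) = -15 + D (u(D) = -3 + (-3*4 + D) = -3 + (-12 + D) = -15 + D)
u(O(0))*((6 - 8)*(-6) + 1/13) = (-15 - 3)*((6 - 8)*(-6) + 1/13) = -18*(-2*(-6) + 1/13) = -18*(12 + 1/13) = -18*157/13 = -2826/13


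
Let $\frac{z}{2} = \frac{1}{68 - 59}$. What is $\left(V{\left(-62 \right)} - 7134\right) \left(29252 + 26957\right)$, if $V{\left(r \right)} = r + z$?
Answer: $- \frac{3640207258}{9} \approx -4.0447 \cdot 10^{8}$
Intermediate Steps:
$z = \frac{2}{9}$ ($z = \frac{2}{68 - 59} = \frac{2}{9} \approx 0.22222$)
$V{\left(r \right)} = \frac{2}{9} + r$ ($V{\left(r \right)} = r + \frac{2}{9} = \frac{2}{9} + r$)
$\left(V{\left(-62 \right)} - 7134\right) \left(29252 + 26957\right) = \left(\left(\frac{2}{9} - 62\right) - 7134\right) \left(29252 + 26957\right) = \left(- \frac{556}{9} - 7134\right) 56209 = \left(- \frac{64762}{9}\right) 56209 = - \frac{3640207258}{9}$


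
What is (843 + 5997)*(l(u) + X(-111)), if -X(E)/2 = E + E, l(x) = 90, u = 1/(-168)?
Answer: 3652560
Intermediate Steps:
u = -1/168 ≈ -0.0059524
X(E) = -4*E (X(E) = -2*(E + E) = -4*E)
(843 + 5997)*(l(u) + X(-111)) = (843 + 5997)*(90 - 4*(-111)) = 6840*(90 + 444) = 6840*534 = 3652560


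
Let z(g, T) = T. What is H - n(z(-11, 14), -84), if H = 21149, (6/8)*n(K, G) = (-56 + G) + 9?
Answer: 63971/3 ≈ 21324.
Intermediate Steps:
n(K, G) = -188/3 + 4*G/3 (n(K, G) = 4*((-56 + G) + 9)/3 = 4*(-47 + G)/3 = -188/3 + 4*G/3)
H - n(z(-11, 14), -84) = 21149 - (-188/3 + (4/3)*(-84)) = 21149 - (-188/3 - 112) = 21149 - 1*(-524/3) = 21149 + 524/3 = 63971/3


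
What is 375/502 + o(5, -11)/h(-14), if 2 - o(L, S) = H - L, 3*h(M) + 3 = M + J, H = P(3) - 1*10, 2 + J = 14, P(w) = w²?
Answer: -10173/2510 ≈ -4.0530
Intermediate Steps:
J = 12 (J = -2 + 14 = 12)
H = -1 (H = 3² - 1*10 = 9 - 10 = -1)
h(M) = 3 + M/3 (h(M) = -1 + (M + 12)/3 = -1 + (12 + M)/3 = -1 + (4 + M/3) = 3 + M/3)
o(L, S) = 3 + L (o(L, S) = 2 - (-1 - L) = 2 + (1 + L) = 3 + L)
375/502 + o(5, -11)/h(-14) = 375/502 + (3 + 5)/(3 + (⅓)*(-14)) = 375*(1/502) + 8/(3 - 14/3) = 375/502 + 8/(-5/3) = 375/502 + 8*(-⅗) = 375/502 - 24/5 = -10173/2510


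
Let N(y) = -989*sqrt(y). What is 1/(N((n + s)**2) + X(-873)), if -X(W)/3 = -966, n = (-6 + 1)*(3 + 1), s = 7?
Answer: -1/9959 ≈ -0.00010041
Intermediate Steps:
n = -20 (n = -5*4 = -20)
X(W) = 2898 (X(W) = -3*(-966) = 2898)
1/(N((n + s)**2) + X(-873)) = 1/(-989*sqrt((-20 + 7)**2) + 2898) = 1/(-989*sqrt((-13)**2) + 2898) = 1/(-989*sqrt(169) + 2898) = 1/(-989*13 + 2898) = 1/(-12857 + 2898) = 1/(-9959) = -1/9959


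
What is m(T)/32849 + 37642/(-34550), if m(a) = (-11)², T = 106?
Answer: -616160754/567466475 ≈ -1.0858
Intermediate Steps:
m(a) = 121
m(T)/32849 + 37642/(-34550) = 121/32849 + 37642/(-34550) = 121*(1/32849) + 37642*(-1/34550) = 121/32849 - 18821/17275 = -616160754/567466475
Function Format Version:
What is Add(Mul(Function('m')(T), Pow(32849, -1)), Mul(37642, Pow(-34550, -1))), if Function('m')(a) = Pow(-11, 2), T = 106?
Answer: Rational(-616160754, 567466475) ≈ -1.0858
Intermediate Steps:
Function('m')(a) = 121
Add(Mul(Function('m')(T), Pow(32849, -1)), Mul(37642, Pow(-34550, -1))) = Add(Mul(121, Pow(32849, -1)), Mul(37642, Pow(-34550, -1))) = Add(Mul(121, Rational(1, 32849)), Mul(37642, Rational(-1, 34550))) = Add(Rational(121, 32849), Rational(-18821, 17275)) = Rational(-616160754, 567466475)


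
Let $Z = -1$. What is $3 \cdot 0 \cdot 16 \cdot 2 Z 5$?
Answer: $0$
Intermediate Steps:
$3 \cdot 0 \cdot 16 \cdot 2 Z 5 = 3 \cdot 0 \cdot 16 \cdot 2 \left(-1\right) 5 = 0 \cdot 16 \left(\left(-2\right) 5\right) = 0 \left(-10\right) = 0$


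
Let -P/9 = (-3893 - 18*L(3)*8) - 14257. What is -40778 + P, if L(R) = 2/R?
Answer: 123436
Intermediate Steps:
P = 164214 (P = -9*((-3893 - 36/3*8) - 14257) = -9*((-3893 - 18*2/3*8) - 14257) = -9*((-3893 - 12*8) - 14257) = -9*((-3893 - 96) - 14257) = -9*(-3989 - 14257) = -9*(-18246) = 164214)
-40778 + P = -40778 + 164214 = 123436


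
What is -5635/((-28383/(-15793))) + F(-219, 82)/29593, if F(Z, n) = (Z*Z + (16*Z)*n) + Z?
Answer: -2640386442553/839938119 ≈ -3143.5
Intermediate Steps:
F(Z, n) = Z + Z² + 16*Z*n (F(Z, n) = (Z² + 16*Z*n) + Z = Z + Z² + 16*Z*n)
-5635/((-28383/(-15793))) + F(-219, 82)/29593 = -5635/((-28383/(-15793))) - 219*(1 - 219 + 16*82)/29593 = -5635/((-28383*(-1/15793))) - 219*(1 - 219 + 1312)*(1/29593) = -5635/28383/15793 - 219*1094*(1/29593) = -5635*15793/28383 - 239586*1/29593 = -88993555/28383 - 239586/29593 = -2640386442553/839938119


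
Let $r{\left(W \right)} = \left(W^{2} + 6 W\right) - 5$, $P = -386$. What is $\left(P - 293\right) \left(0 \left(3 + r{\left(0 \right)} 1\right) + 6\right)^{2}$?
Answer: $-24444$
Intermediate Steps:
$r{\left(W \right)} = -5 + W^{2} + 6 W$
$\left(P - 293\right) \left(0 \left(3 + r{\left(0 \right)} 1\right) + 6\right)^{2} = \left(-386 - 293\right) \left(0 \left(3 + \left(-5 + 0^{2} + 6 \cdot 0\right) 1\right) + 6\right)^{2} = - 679 \left(0 \left(3 + \left(-5 + 0 + 0\right) 1\right) + 6\right)^{2} = - 679 \left(0 \left(3 - 5\right) + 6\right)^{2} = - 679 \left(0 \left(-2\right) + 6\right)^{2} = - 679 \left(0 + 6\right)^{2} = - 679 \cdot 6^{2} = \left(-679\right) 36 = -24444$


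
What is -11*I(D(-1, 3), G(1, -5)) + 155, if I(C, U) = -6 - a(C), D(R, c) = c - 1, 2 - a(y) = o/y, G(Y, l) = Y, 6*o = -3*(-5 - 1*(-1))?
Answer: 232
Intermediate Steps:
o = 2 (o = (-3*(-5 - 1*(-1)))/6 = (-3*(-5 + 1))/6 = (-3*(-4))/6 = (1/6)*12 = 2)
a(y) = 2 - 2/y
D(R, c) = -1 + c
I(C, U) = -8 + 2/C (I(C, U) = -6 - (2 - 2/C) = -6 + (-2 + 2/C) = -8 + 2/C)
-11*I(D(-1, 3), G(1, -5)) + 155 = -11*(-8 + 2/(-1 + 3)) + 155 = -11*(-8 + 2/2) + 155 = -11*(-8 + 2*(1/2)) + 155 = -11*(-8 + 1) + 155 = -11*(-7) + 155 = 77 + 155 = 232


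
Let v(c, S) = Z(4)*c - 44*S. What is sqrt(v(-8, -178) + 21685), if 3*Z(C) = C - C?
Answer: sqrt(29517) ≈ 171.81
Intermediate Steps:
Z(C) = 0 (Z(C) = (C - C)/3 = (1/3)*0 = 0)
v(c, S) = -44*S (v(c, S) = 0*c - 44*S = 0 - 44*S = -44*S)
sqrt(v(-8, -178) + 21685) = sqrt(-44*(-178) + 21685) = sqrt(7832 + 21685) = sqrt(29517)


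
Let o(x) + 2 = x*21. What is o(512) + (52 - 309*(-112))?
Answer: 45410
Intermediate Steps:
o(x) = -2 + 21*x (o(x) = -2 + x*21 = -2 + 21*x)
o(512) + (52 - 309*(-112)) = (-2 + 21*512) + (52 - 309*(-112)) = (-2 + 10752) + (52 + 34608) = 10750 + 34660 = 45410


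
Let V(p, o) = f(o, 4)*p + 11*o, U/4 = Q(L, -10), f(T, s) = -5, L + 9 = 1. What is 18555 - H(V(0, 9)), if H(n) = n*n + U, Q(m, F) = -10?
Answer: 8794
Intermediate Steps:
L = -8 (L = -9 + 1 = -8)
U = -40 (U = 4*(-10) = -40)
V(p, o) = -5*p + 11*o
H(n) = -40 + n² (H(n) = n*n - 40 = n² - 40 = -40 + n²)
18555 - H(V(0, 9)) = 18555 - (-40 + (-5*0 + 11*9)²) = 18555 - (-40 + (0 + 99)²) = 18555 - (-40 + 99²) = 18555 - (-40 + 9801) = 18555 - 1*9761 = 18555 - 9761 = 8794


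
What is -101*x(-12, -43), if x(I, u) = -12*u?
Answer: -52116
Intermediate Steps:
-101*x(-12, -43) = -(-1212)*(-43) = -101*516 = -52116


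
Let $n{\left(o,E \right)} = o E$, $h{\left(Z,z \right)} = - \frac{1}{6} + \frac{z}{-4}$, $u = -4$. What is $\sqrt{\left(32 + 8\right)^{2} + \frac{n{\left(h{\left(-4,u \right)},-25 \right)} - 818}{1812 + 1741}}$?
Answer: $\frac{\sqrt{727024104906}}{21318} \approx 39.997$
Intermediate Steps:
$h{\left(Z,z \right)} = - \frac{1}{6} - \frac{z}{4}$ ($h{\left(Z,z \right)} = \left(-1\right) \frac{1}{6} + z \left(- \frac{1}{4}\right) = - \frac{1}{6} - \frac{z}{4}$)
$n{\left(o,E \right)} = E o$
$\sqrt{\left(32 + 8\right)^{2} + \frac{n{\left(h{\left(-4,u \right)},-25 \right)} - 818}{1812 + 1741}} = \sqrt{\left(32 + 8\right)^{2} + \frac{- 25 \left(- \frac{1}{6} - -1\right) - 818}{1812 + 1741}} = \sqrt{40^{2} + \frac{- 25 \left(- \frac{1}{6} + 1\right) - 818}{3553}} = \sqrt{1600 + \left(\left(-25\right) \frac{5}{6} - 818\right) \frac{1}{3553}} = \sqrt{1600 + \left(- \frac{125}{6} - 818\right) \frac{1}{3553}} = \sqrt{1600 - \frac{5033}{21318}} = \sqrt{\frac{34103767}{21318}} = \frac{\sqrt{727024104906}}{21318}$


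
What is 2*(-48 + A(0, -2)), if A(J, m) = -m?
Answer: -92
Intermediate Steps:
2*(-48 + A(0, -2)) = 2*(-48 - 1*(-2)) = 2*(-48 + 2) = 2*(-46) = -92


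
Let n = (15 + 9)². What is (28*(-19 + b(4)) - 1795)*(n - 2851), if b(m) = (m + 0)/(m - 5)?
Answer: 5548725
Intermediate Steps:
b(m) = m/(-5 + m)
n = 576 (n = 24² = 576)
(28*(-19 + b(4)) - 1795)*(n - 2851) = (28*(-19 + 4/(-5 + 4)) - 1795)*(576 - 2851) = (28*(-19 + 4/(-1)) - 1795)*(-2275) = (28*(-19 + 4*(-1)) - 1795)*(-2275) = (28*(-19 - 4) - 1795)*(-2275) = (28*(-23) - 1795)*(-2275) = (-644 - 1795)*(-2275) = -2439*(-2275) = 5548725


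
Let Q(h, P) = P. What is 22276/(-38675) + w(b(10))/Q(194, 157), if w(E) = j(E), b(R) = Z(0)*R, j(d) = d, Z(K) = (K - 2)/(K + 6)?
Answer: -10878746/18215925 ≈ -0.59721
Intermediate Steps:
Z(K) = (-2 + K)/(6 + K)
b(R) = -R/3 (b(R) = ((-2 + 0)/(6 + 0))*R = (-2/6)*R = ((1/6)*(-2))*R = -R/3)
w(E) = E
22276/(-38675) + w(b(10))/Q(194, 157) = 22276/(-38675) - 1/3*10/157 = 22276*(-1/38675) - 10/3*1/157 = -22276/38675 - 10/471 = -10878746/18215925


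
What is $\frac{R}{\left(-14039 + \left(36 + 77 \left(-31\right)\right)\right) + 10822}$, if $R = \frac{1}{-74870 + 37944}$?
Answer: $\frac{1}{205603968} \approx 4.8637 \cdot 10^{-9}$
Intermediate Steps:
$R = - \frac{1}{36926}$ ($R = \frac{1}{-36926} = - \frac{1}{36926} \approx -2.7081 \cdot 10^{-5}$)
$\frac{R}{\left(-14039 + \left(36 + 77 \left(-31\right)\right)\right) + 10822} = - \frac{1}{36926 \left(\left(-14039 + \left(36 + 77 \left(-31\right)\right)\right) + 10822\right)} = - \frac{1}{36926 \left(\left(-14039 + \left(36 - 2387\right)\right) + 10822\right)} = - \frac{1}{36926 \left(\left(-14039 - 2351\right) + 10822\right)} = - \frac{1}{36926 \left(-16390 + 10822\right)} = - \frac{1}{36926 \left(-5568\right)} = \left(- \frac{1}{36926}\right) \left(- \frac{1}{5568}\right) = \frac{1}{205603968}$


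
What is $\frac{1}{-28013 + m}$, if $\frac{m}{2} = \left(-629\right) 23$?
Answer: $- \frac{1}{56947} \approx -1.756 \cdot 10^{-5}$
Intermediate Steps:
$m = -28934$ ($m = 2 \left(\left(-629\right) 23\right) = 2 \left(-14467\right) = -28934$)
$\frac{1}{-28013 + m} = \frac{1}{-28013 - 28934} = \frac{1}{-56947} = - \frac{1}{56947}$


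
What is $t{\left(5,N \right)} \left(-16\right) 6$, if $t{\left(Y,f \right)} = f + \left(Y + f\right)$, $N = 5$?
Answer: $-1440$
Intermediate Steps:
$t{\left(Y,f \right)} = Y + 2 f$
$t{\left(5,N \right)} \left(-16\right) 6 = \left(5 + 2 \cdot 5\right) \left(-16\right) 6 = \left(5 + 10\right) \left(-16\right) 6 = 15 \left(-16\right) 6 = \left(-240\right) 6 = -1440$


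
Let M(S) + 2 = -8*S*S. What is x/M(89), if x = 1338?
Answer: -669/31685 ≈ -0.021114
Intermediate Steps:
M(S) = -2 - 8*S² (M(S) = -2 - 8*S*S = -2 - 8*S²)
x/M(89) = 1338/(-2 - 8*89²) = 1338/(-2 - 8*7921) = 1338/(-2 - 63368) = 1338/(-63370) = 1338*(-1/63370) = -669/31685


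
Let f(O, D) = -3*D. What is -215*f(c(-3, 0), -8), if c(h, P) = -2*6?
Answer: -5160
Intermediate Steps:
c(h, P) = -12
-215*f(c(-3, 0), -8) = -(-645)*(-8) = -215*24 = -5160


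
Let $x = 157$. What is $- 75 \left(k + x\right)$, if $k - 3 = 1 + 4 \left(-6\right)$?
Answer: $-10275$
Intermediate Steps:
$k = -20$ ($k = 3 + \left(1 + 4 \left(-6\right)\right) = 3 + \left(1 - 24\right) = 3 - 23 = -20$)
$- 75 \left(k + x\right) = - 75 \left(-20 + 157\right) = \left(-75\right) 137 = -10275$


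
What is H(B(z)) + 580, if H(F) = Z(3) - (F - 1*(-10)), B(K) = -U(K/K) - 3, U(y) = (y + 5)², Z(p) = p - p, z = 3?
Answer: 609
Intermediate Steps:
Z(p) = 0
U(y) = (5 + y)²
B(K) = -39 (B(K) = -(5 + K/K)² - 3 = -(5 + 1)² - 3 = -1*6² - 3 = -1*36 - 3 = -36 - 3 = -39)
H(F) = -10 - F (H(F) = 0 - (F - 1*(-10)) = 0 - (F + 10) = 0 - (10 + F) = 0 + (-10 - F) = -10 - F)
H(B(z)) + 580 = (-10 - 1*(-39)) + 580 = (-10 + 39) + 580 = 29 + 580 = 609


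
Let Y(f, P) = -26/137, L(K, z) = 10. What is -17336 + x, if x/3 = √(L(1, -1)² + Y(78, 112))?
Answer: -17336 + 3*√1873338/137 ≈ -17306.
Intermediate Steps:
Y(f, P) = -26/137 (Y(f, P) = -26*1/137 = -26/137)
x = 3*√1873338/137 (x = 3*√(10² - 26/137) = 3*√(100 - 26/137) = 3*√(13674/137) = 3*(√1873338/137) = 3*√1873338/137 ≈ 29.972)
-17336 + x = -17336 + 3*√1873338/137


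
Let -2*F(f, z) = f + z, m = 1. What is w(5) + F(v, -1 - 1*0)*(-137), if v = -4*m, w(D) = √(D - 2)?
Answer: -685/2 + √3 ≈ -340.77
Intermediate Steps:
w(D) = √(-2 + D)
v = -4 (v = -4*1 = -4)
F(f, z) = -f/2 - z/2 (F(f, z) = -(f + z)/2 = -f/2 - z/2)
w(5) + F(v, -1 - 1*0)*(-137) = √(-2 + 5) + (-½*(-4) - (-1 - 1*0)/2)*(-137) = √3 + (2 - (-1 + 0)/2)*(-137) = √3 + (2 - ½*(-1))*(-137) = √3 + (2 + ½)*(-137) = √3 + (5/2)*(-137) = √3 - 685/2 = -685/2 + √3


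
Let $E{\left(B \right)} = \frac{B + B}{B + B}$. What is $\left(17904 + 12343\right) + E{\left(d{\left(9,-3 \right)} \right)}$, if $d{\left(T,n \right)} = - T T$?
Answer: $30248$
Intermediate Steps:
$d{\left(T,n \right)} = - T^{2}$
$E{\left(B \right)} = 1$ ($E{\left(B \right)} = \frac{2 B}{2 B} = 2 B \frac{1}{2 B} = 1$)
$\left(17904 + 12343\right) + E{\left(d{\left(9,-3 \right)} \right)} = \left(17904 + 12343\right) + 1 = 30247 + 1 = 30248$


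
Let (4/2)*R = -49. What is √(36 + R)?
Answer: √46/2 ≈ 3.3912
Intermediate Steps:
R = -49/2 (R = (½)*(-49) = -49/2 ≈ -24.500)
√(36 + R) = √(36 - 49/2) = √(23/2) = √46/2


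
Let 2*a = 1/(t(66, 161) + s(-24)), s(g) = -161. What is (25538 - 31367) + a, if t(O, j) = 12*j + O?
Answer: -21415745/3674 ≈ -5829.0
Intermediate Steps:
t(O, j) = O + 12*j
a = 1/3674 (a = 1/(2*((66 + 12*161) - 161)) = 1/(2*((66 + 1932) - 161)) = 1/(2*(1998 - 161)) = (1/2)/1837 = (1/2)*(1/1837) = 1/3674 ≈ 0.00027218)
(25538 - 31367) + a = (25538 - 31367) + 1/3674 = -5829 + 1/3674 = -21415745/3674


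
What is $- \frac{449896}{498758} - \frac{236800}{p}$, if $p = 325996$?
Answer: $- \frac{33096273852}{20324139121} \approx -1.6284$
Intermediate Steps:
$- \frac{449896}{498758} - \frac{236800}{p} = - \frac{449896}{498758} - \frac{236800}{325996} = \left(-449896\right) \frac{1}{498758} - \frac{59200}{81499} = - \frac{224948}{249379} - \frac{59200}{81499} = - \frac{33096273852}{20324139121}$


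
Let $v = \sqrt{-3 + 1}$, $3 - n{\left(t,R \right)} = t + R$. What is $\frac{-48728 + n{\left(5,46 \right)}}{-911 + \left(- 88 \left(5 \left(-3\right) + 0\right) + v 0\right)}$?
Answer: $- \frac{48776}{409} \approx -119.26$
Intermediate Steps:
$n{\left(t,R \right)} = 3 - R - t$ ($n{\left(t,R \right)} = 3 - \left(t + R\right) = 3 - \left(R + t\right) = 3 - R - t$)
$v = i \sqrt{2}$ ($v = \sqrt{-2} = i \sqrt{2} \approx 1.4142 i$)
$\frac{-48728 + n{\left(5,46 \right)}}{-911 + \left(- 88 \left(5 \left(-3\right) + 0\right) + v 0\right)} = \frac{-48728 - 48}{-911 - \left(88 \left(5 \left(-3\right) + 0\right) - i \sqrt{2} \cdot 0\right)} = \frac{-48728 - 48}{-911 + \left(- 88 \left(-15 + 0\right) + 0\right)} = \frac{-48728 - 48}{-911 + \left(\left(-88\right) \left(-15\right) + 0\right)} = - \frac{48776}{-911 + \left(1320 + 0\right)} = - \frac{48776}{-911 + 1320} = - \frac{48776}{409}$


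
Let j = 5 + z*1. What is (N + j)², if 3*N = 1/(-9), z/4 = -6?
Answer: 264196/729 ≈ 362.41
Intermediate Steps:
z = -24 (z = 4*(-6) = -24)
j = -19 (j = 5 - 24*1 = 5 - 24 = -19)
N = -1/27 (N = (⅓)/(-9) = (⅓)*(-⅑) = -1/27 ≈ -0.037037)
(N + j)² = (-1/27 - 19)² = (-514/27)² = 264196/729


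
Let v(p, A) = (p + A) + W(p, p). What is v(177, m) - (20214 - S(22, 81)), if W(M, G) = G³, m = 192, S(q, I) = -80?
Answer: 5525308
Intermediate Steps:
v(p, A) = A + p + p³ (v(p, A) = (p + A) + p³ = (A + p) + p³ = A + p + p³)
v(177, m) - (20214 - S(22, 81)) = (192 + 177 + 177³) - (20214 - 1*(-80)) = (192 + 177 + 5545233) - (20214 + 80) = 5545602 - 1*20294 = 5545602 - 20294 = 5525308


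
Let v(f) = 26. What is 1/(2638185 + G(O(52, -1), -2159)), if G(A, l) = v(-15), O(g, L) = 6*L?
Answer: 1/2638211 ≈ 3.7904e-7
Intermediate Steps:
G(A, l) = 26
1/(2638185 + G(O(52, -1), -2159)) = 1/(2638185 + 26) = 1/2638211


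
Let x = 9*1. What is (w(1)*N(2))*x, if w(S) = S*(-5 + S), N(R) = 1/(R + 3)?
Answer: -36/5 ≈ -7.2000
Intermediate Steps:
N(R) = 1/(3 + R)
x = 9
(w(1)*N(2))*x = ((1*(-5 + 1))/(3 + 2))*9 = ((1*(-4))/5)*9 = -4*⅕*9 = -⅘*9 = -36/5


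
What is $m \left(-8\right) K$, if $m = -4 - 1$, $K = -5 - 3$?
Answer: $-320$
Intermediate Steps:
$K = -8$ ($K = -5 - 3 = -8$)
$m = -5$ ($m = -4 - 1 = -5$)
$m \left(-8\right) K = \left(-5\right) \left(-8\right) \left(-8\right) = 40 \left(-8\right) = -320$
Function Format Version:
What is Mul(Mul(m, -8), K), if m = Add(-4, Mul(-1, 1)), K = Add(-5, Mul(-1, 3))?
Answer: -320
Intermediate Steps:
K = -8 (K = Add(-5, -3) = -8)
m = -5 (m = Add(-4, -1) = -5)
Mul(Mul(m, -8), K) = Mul(Mul(-5, -8), -8) = Mul(40, -8) = -320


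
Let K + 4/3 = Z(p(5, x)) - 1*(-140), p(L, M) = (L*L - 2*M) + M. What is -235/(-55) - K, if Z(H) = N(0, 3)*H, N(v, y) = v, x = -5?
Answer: -4435/33 ≈ -134.39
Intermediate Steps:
p(L, M) = L**2 - M (p(L, M) = (L**2 - 2*M) + M = L**2 - M)
Z(H) = 0 (Z(H) = 0*H = 0)
K = 416/3 (K = -4/3 + (0 - 1*(-140)) = -4/3 + (0 + 140) = -4/3 + 140 = 416/3 ≈ 138.67)
-235/(-55) - K = -235/(-55) - 1*416/3 = -235*(-1/55) - 416/3 = 47/11 - 416/3 = -4435/33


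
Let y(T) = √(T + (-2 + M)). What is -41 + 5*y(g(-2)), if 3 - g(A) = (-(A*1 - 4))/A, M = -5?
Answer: -41 + 5*I ≈ -41.0 + 5.0*I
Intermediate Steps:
g(A) = 3 - (4 - A)/A (g(A) = 3 - (-(A*1 - 4))/A = 3 - (-(A - 4))/A = 3 - (-(-4 + A))/A = 3 - (4 - A)/A)
y(T) = √(-7 + T) (y(T) = √(T + (-2 - 5)) = √(T - 7) = √(-7 + T))
-41 + 5*y(g(-2)) = -41 + 5*√(-7 + (4 - 4/(-2))) = -41 + 5*√(-7 + (4 - 4*(-½))) = -41 + 5*√(-7 + (4 + 2)) = -41 + 5*√(-7 + 6) = -41 + 5*√(-1) = -41 + 5*I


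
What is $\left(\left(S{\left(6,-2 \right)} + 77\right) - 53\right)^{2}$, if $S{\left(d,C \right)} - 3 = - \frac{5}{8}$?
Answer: $\frac{44521}{64} \approx 695.64$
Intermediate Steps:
$S{\left(d,C \right)} = \frac{19}{8}$ ($S{\left(d,C \right)} = 3 - \frac{5}{8} = \frac{19}{8}$)
$\left(\left(S{\left(6,-2 \right)} + 77\right) - 53\right)^{2} = \left(\left(\frac{19}{8} + 77\right) - 53\right)^{2} = \left(\frac{635}{8} - 53\right)^{2} = \left(\frac{211}{8}\right)^{2} = \frac{44521}{64}$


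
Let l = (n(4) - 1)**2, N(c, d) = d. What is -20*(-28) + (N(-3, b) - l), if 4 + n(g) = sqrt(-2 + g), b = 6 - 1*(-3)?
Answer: 542 + 10*sqrt(2) ≈ 556.14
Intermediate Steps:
b = 9 (b = 6 + 3 = 9)
n(g) = -4 + sqrt(-2 + g)
l = (-5 + sqrt(2))**2 (l = ((-4 + sqrt(-2 + 4)) - 1)**2 = ((-4 + sqrt(2)) - 1)**2 = (-5 + sqrt(2))**2 ≈ 12.858)
-20*(-28) + (N(-3, b) - l) = -20*(-28) + (9 - (5 - sqrt(2))**2) = 560 + (9 - (5 - sqrt(2))**2) = 569 - (5 - sqrt(2))**2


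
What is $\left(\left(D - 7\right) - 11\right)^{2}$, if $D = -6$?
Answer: $576$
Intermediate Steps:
$\left(\left(D - 7\right) - 11\right)^{2} = \left(\left(-6 - 7\right) - 11\right)^{2} = \left(-13 - 11\right)^{2} = \left(-24\right)^{2} = 576$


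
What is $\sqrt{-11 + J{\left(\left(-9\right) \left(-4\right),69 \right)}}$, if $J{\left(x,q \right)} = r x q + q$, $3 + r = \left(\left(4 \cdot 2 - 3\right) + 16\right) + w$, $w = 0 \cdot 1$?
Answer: $11 \sqrt{370} \approx 211.59$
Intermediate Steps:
$w = 0$
$r = 18$ ($r = -3 + \left(\left(\left(4 \cdot 2 - 3\right) + 16\right) + 0\right) = -3 + \left(\left(\left(8 - 3\right) + 16\right) + 0\right) = -3 + \left(\left(5 + 16\right) + 0\right) = -3 + \left(21 + 0\right) = -3 + 21 = 18$)
$J{\left(x,q \right)} = q + 18 q x$ ($J{\left(x,q \right)} = 18 x q + q = 18 q x + q = q + 18 q x$)
$\sqrt{-11 + J{\left(\left(-9\right) \left(-4\right),69 \right)}} = \sqrt{-11 + 69 \left(1 + 18 \left(\left(-9\right) \left(-4\right)\right)\right)} = \sqrt{-11 + 69 \left(1 + 18 \cdot 36\right)} = \sqrt{-11 + 69 \left(1 + 648\right)} = \sqrt{-11 + 69 \cdot 649} = \sqrt{-11 + 44781} = \sqrt{44770} = 11 \sqrt{370}$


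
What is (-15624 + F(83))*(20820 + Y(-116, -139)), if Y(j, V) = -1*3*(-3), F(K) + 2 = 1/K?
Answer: -27014317353/83 ≈ -3.2547e+8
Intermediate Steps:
F(K) = -2 + 1/K
Y(j, V) = 9 (Y(j, V) = -3*(-3) = 9)
(-15624 + F(83))*(20820 + Y(-116, -139)) = (-15624 + (-2 + 1/83))*(20820 + 9) = (-15624 + (-2 + 1/83))*20829 = (-15624 - 165/83)*20829 = -1296957/83*20829 = -27014317353/83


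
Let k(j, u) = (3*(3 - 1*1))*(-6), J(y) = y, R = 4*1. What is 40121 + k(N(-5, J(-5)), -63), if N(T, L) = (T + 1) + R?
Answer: 40085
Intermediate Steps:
R = 4
N(T, L) = 5 + T (N(T, L) = (T + 1) + 4 = (1 + T) + 4 = 5 + T)
k(j, u) = -36 (k(j, u) = (3*(3 - 1))*(-6) = (3*2)*(-6) = 6*(-6) = -36)
40121 + k(N(-5, J(-5)), -63) = 40121 - 36 = 40085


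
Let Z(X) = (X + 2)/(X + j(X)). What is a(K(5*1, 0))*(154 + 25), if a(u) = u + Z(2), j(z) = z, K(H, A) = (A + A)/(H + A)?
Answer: 179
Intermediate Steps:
K(H, A) = 2*A/(A + H) (K(H, A) = (2*A)/(A + H) = 2*A/(A + H))
Z(X) = (2 + X)/(2*X) (Z(X) = (X + 2)/(X + X) = (2 + X)/((2*X)) = (2 + X)*(1/(2*X)) = (2 + X)/(2*X))
a(u) = 1 + u (a(u) = u + (½)*(2 + 2)/2 = u + (½)*(½)*4 = u + 1 = 1 + u)
a(K(5*1, 0))*(154 + 25) = (1 + 2*0/(0 + 5*1))*(154 + 25) = (1 + 2*0/(0 + 5))*179 = (1 + 2*0/5)*179 = (1 + 2*0*(⅕))*179 = (1 + 0)*179 = 1*179 = 179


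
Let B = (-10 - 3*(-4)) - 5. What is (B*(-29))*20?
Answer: 1740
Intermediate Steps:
B = -3 (B = (-10 + 12) - 5 = 2 - 5 = -3)
(B*(-29))*20 = -3*(-29)*20 = 87*20 = 1740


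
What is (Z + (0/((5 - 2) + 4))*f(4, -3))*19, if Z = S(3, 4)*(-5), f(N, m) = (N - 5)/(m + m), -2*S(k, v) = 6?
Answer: 285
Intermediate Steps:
S(k, v) = -3 (S(k, v) = -1/2*6 = -3)
f(N, m) = (-5 + N)/(2*m) (f(N, m) = (-5 + N)/((2*m)) = (-5 + N)*(1/(2*m)) = (-5 + N)/(2*m))
Z = 15 (Z = -3*(-5) = 15)
(Z + (0/((5 - 2) + 4))*f(4, -3))*19 = (15 + (0/((5 - 2) + 4))*((1/2)*(-5 + 4)/(-3)))*19 = (15 + (0/(3 + 4))*((1/2)*(-1/3)*(-1)))*19 = (15 + (0/7)*(1/6))*19 = (15 + ((1/7)*0)*(1/6))*19 = (15 + 0*(1/6))*19 = (15 + 0)*19 = 15*19 = 285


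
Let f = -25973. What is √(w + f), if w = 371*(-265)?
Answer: 8*I*√1942 ≈ 352.54*I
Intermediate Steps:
w = -98315
√(w + f) = √(-98315 - 25973) = √(-124288) = 8*I*√1942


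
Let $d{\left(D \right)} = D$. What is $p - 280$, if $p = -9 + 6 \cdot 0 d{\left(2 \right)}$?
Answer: $-289$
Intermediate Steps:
$p = -9$ ($p = -9 + 6 \cdot 0 \cdot 2 = -9 + 0 \cdot 2 = -9 + 0 = -9$)
$p - 280 = -9 - 280 = -289$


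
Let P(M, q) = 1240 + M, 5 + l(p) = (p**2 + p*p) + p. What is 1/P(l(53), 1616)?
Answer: 1/6906 ≈ 0.00014480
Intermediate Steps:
l(p) = -5 + p + 2*p**2 (l(p) = -5 + ((p**2 + p*p) + p) = -5 + ((p**2 + p**2) + p) = -5 + (2*p**2 + p) = -5 + (p + 2*p**2) = -5 + p + 2*p**2)
1/P(l(53), 1616) = 1/(1240 + (-5 + 53 + 2*53**2)) = 1/(1240 + (-5 + 53 + 2*2809)) = 1/(1240 + (-5 + 53 + 5618)) = 1/(1240 + 5666) = 1/6906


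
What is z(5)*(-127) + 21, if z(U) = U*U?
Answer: -3154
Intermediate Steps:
z(U) = U²
z(5)*(-127) + 21 = 5²*(-127) + 21 = 25*(-127) + 21 = -3175 + 21 = -3154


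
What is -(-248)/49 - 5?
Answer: 3/49 ≈ 0.061224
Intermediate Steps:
-(-248)/49 - 5 = -8*(-31/49) - 5 = 248/49 - 5 = 3/49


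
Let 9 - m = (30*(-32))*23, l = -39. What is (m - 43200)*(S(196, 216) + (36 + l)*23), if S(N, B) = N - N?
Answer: 1456659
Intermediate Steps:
S(N, B) = 0
m = 22089 (m = 9 - 30*(-32)*23 = 9 - (-960)*23 = 9 - 1*(-22080) = 9 + 22080 = 22089)
(m - 43200)*(S(196, 216) + (36 + l)*23) = (22089 - 43200)*(0 + (36 - 39)*23) = -21111*(0 - 3*23) = -21111*(0 - 69) = -21111*(-69) = 1456659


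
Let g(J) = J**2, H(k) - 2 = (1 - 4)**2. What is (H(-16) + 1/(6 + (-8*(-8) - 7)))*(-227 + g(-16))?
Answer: 20126/63 ≈ 319.46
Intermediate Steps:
H(k) = 11 (H(k) = 2 + (1 - 4)**2 = 2 + (-3)**2 = 2 + 9 = 11)
(H(-16) + 1/(6 + (-8*(-8) - 7)))*(-227 + g(-16)) = (11 + 1/(6 + (-8*(-8) - 7)))*(-227 + (-16)**2) = (11 + 1/(6 + (64 - 7)))*(-227 + 256) = (11 + 1/(6 + 57))*29 = (11 + 1/63)*29 = (694/63)*29 = 20126/63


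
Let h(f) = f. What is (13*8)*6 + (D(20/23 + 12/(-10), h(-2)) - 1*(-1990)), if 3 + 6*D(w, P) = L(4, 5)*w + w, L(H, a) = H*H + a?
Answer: 1802479/690 ≈ 2612.3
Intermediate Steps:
L(H, a) = a + H**2 (L(H, a) = H**2 + a = a + H**2)
D(w, P) = -1/2 + 11*w/3 (D(w, P) = -1/2 + ((5 + 4**2)*w + w)/6 = -1/2 + ((5 + 16)*w + w)/6 = -1/2 + (21*w + w)/6 = -1/2 + (22*w)/6 = -1/2 + 11*w/3)
(13*8)*6 + (D(20/23 + 12/(-10), h(-2)) - 1*(-1990)) = (13*8)*6 + ((-1/2 + 11*(20/23 + 12/(-10))/3) - 1*(-1990)) = 104*6 + ((-1/2 + 11*(20*(1/23) + 12*(-1/10))/3) + 1990) = 624 + ((-1/2 + 11*(20/23 - 6/5)/3) + 1990) = 624 + ((-1/2 + (11/3)*(-38/115)) + 1990) = 624 + ((-1/2 - 418/345) + 1990) = 624 + (-1181/690 + 1990) = 624 + 1371919/690 = 1802479/690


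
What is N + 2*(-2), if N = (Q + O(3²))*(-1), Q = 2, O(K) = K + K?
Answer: -24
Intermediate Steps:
O(K) = 2*K
N = -20 (N = (2 + 2*3²)*(-1) = (2 + 2*9)*(-1) = (2 + 18)*(-1) = 20*(-1) = -20)
N + 2*(-2) = -20 + 2*(-2) = -20 - 4 = -24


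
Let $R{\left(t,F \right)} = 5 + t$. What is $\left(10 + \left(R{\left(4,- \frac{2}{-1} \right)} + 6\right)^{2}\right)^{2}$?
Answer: $55225$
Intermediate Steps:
$\left(10 + \left(R{\left(4,- \frac{2}{-1} \right)} + 6\right)^{2}\right)^{2} = \left(10 + \left(\left(5 + 4\right) + 6\right)^{2}\right)^{2} = \left(10 + \left(9 + 6\right)^{2}\right)^{2} = \left(10 + 15^{2}\right)^{2} = \left(10 + 225\right)^{2} = 235^{2} = 55225$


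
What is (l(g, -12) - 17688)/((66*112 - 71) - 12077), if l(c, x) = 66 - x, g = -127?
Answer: 8805/2378 ≈ 3.7027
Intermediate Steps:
(l(g, -12) - 17688)/((66*112 - 71) - 12077) = ((66 - 1*(-12)) - 17688)/((66*112 - 71) - 12077) = ((66 + 12) - 17688)/((7392 - 71) - 12077) = (78 - 17688)/(7321 - 12077) = -17610/(-4756) = -17610*(-1/4756) = 8805/2378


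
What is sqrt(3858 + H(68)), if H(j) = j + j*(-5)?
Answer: sqrt(3586) ≈ 59.883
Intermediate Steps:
H(j) = -4*j (H(j) = j - 5*j = -4*j)
sqrt(3858 + H(68)) = sqrt(3858 - 4*68) = sqrt(3858 - 272) = sqrt(3586)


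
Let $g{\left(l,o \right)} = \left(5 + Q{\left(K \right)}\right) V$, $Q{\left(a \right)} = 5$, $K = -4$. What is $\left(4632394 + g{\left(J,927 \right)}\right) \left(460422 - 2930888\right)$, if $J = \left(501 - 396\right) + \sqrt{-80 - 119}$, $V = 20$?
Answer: $-11444665968804$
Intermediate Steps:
$J = 105 + i \sqrt{199}$ ($J = 105 + \sqrt{-199} = 105 + i \sqrt{199} \approx 105.0 + 14.107 i$)
$g{\left(l,o \right)} = 200$ ($g{\left(l,o \right)} = \left(5 + 5\right) 20 = 10 \cdot 20 = 200$)
$\left(4632394 + g{\left(J,927 \right)}\right) \left(460422 - 2930888\right) = \left(4632394 + 200\right) \left(460422 - 2930888\right) = 4632594 \left(-2470466\right) = -11444665968804$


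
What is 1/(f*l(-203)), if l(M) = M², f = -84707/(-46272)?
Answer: 46272/3490690763 ≈ 1.3256e-5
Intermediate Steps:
f = 84707/46272 (f = -84707*(-1/46272) = 84707/46272 ≈ 1.8306)
1/(f*l(-203)) = 1/((84707/46272)*((-203)²)) = (46272/84707)/41209 = (46272/84707)*(1/41209) = 46272/3490690763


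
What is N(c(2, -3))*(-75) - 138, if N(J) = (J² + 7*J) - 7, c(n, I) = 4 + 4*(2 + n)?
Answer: -40113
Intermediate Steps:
c(n, I) = 12 + 4*n (c(n, I) = 4 + (8 + 4*n) = 12 + 4*n)
N(J) = -7 + J² + 7*J
N(c(2, -3))*(-75) - 138 = (-7 + (12 + 4*2)² + 7*(12 + 4*2))*(-75) - 138 = (-7 + (12 + 8)² + 7*(12 + 8))*(-75) - 138 = (-7 + 20² + 7*20)*(-75) - 138 = (-7 + 400 + 140)*(-75) - 138 = 533*(-75) - 138 = -39975 - 138 = -40113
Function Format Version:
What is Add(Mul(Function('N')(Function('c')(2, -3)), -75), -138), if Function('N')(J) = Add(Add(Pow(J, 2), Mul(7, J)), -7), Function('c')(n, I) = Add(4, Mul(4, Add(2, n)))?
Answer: -40113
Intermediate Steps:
Function('c')(n, I) = Add(12, Mul(4, n)) (Function('c')(n, I) = Add(4, Add(8, Mul(4, n))) = Add(12, Mul(4, n)))
Function('N')(J) = Add(-7, Pow(J, 2), Mul(7, J))
Add(Mul(Function('N')(Function('c')(2, -3)), -75), -138) = Add(Mul(Add(-7, Pow(Add(12, Mul(4, 2)), 2), Mul(7, Add(12, Mul(4, 2)))), -75), -138) = Add(Mul(Add(-7, Pow(Add(12, 8), 2), Mul(7, Add(12, 8))), -75), -138) = Add(Mul(Add(-7, Pow(20, 2), Mul(7, 20)), -75), -138) = Add(Mul(Add(-7, 400, 140), -75), -138) = Add(Mul(533, -75), -138) = Add(-39975, -138) = -40113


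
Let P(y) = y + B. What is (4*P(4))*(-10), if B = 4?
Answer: -320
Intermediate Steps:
P(y) = 4 + y (P(y) = y + 4 = 4 + y)
(4*P(4))*(-10) = (4*(4 + 4))*(-10) = (4*8)*(-10) = 32*(-10) = -320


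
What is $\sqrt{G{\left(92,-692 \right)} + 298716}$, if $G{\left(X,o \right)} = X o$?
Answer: $2 \sqrt{58763} \approx 484.82$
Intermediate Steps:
$\sqrt{G{\left(92,-692 \right)} + 298716} = \sqrt{92 \left(-692\right) + 298716} = \sqrt{-63664 + 298716} = \sqrt{235052} = 2 \sqrt{58763}$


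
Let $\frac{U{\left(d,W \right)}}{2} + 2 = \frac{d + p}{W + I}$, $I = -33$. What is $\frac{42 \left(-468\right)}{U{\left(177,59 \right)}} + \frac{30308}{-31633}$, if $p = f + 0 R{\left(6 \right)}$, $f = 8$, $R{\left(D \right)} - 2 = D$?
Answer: $- \frac{1155306884}{601027} \approx -1922.2$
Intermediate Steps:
$R{\left(D \right)} = 2 + D$
$p = 8$ ($p = 8 + 0 \left(2 + 6\right) = 8 + 0 \cdot 8 = 8 + 0 = 8$)
$U{\left(d,W \right)} = -4 + \frac{2 \left(8 + d\right)}{-33 + W}$ ($U{\left(d,W \right)} = -4 + 2 \frac{d + 8}{W - 33} = -4 + 2 \frac{8 + d}{-33 + W} = -4 + \frac{2 \left(8 + d\right)}{-33 + W}$)
$\frac{42 \left(-468\right)}{U{\left(177,59 \right)}} + \frac{30308}{-31633} = \frac{42 \left(-468\right)}{2 \frac{1}{-33 + 59} \left(74 + 177 - 118\right)} + \frac{30308}{-31633} = - \frac{19656}{2 \cdot \frac{1}{26} \left(74 + 177 - 118\right)} + 30308 \left(- \frac{1}{31633}\right) = - \frac{19656}{2 \cdot \frac{1}{26} \cdot 133} - \frac{30308}{31633} = - \frac{19656}{\frac{133}{13}} - \frac{30308}{31633} = \left(-19656\right) \frac{13}{133} - \frac{30308}{31633} = - \frac{36504}{19} - \frac{30308}{31633} = - \frac{1155306884}{601027}$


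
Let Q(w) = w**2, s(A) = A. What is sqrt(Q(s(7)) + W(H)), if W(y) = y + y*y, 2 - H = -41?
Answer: sqrt(1941) ≈ 44.057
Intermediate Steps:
H = 43 (H = 2 - 1*(-41) = 2 + 41 = 43)
W(y) = y + y**2
sqrt(Q(s(7)) + W(H)) = sqrt(7**2 + 43*(1 + 43)) = sqrt(49 + 43*44) = sqrt(49 + 1892) = sqrt(1941)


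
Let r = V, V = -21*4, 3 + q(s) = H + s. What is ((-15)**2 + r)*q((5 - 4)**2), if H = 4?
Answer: 282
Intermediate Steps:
q(s) = 1 + s (q(s) = -3 + (4 + s) = 1 + s)
V = -84
r = -84
((-15)**2 + r)*q((5 - 4)**2) = ((-15)**2 - 84)*(1 + (5 - 4)**2) = (225 - 84)*(1 + 1**2) = 141*(1 + 1) = 141*2 = 282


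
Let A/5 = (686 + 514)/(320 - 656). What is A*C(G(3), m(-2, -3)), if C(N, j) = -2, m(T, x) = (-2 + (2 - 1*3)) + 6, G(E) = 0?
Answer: 250/7 ≈ 35.714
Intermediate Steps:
m(T, x) = 3 (m(T, x) = (-2 + (2 - 3)) + 6 = (-2 - 1) + 6 = -3 + 6 = 3)
A = -125/7 (A = 5*((686 + 514)/(320 - 656)) = 5*(1200/(-336)) = 5*(1200*(-1/336)) = 5*(-25/7) = -125/7 ≈ -17.857)
A*C(G(3), m(-2, -3)) = -125/7*(-2) = 250/7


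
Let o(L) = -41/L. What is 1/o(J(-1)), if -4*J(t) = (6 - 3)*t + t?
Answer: -1/41 ≈ -0.024390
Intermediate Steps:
J(t) = -t (J(t) = -((6 - 3)*t + t)/4 = -(3*t + t)/4 = -t)
1/o(J(-1)) = 1/(-41/((-1*(-1)))) = 1/(-41/1) = 1/(-41*1) = 1/(-41) = -1/41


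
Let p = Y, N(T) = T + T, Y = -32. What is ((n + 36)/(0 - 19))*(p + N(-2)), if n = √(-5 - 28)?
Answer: 1296/19 + 36*I*√33/19 ≈ 68.211 + 10.884*I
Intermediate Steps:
N(T) = 2*T
p = -32
n = I*√33 (n = √(-33) = I*√33 ≈ 5.7446*I)
((n + 36)/(0 - 19))*(p + N(-2)) = ((I*√33 + 36)/(0 - 19))*(-32 + 2*(-2)) = ((36 + I*√33)/(-19))*(-32 - 4) = ((36 + I*√33)*(-1/19))*(-36) = (-36/19 - I*√33/19)*(-36) = 1296/19 + 36*I*√33/19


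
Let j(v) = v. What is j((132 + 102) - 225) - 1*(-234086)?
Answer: 234095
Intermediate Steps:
j((132 + 102) - 225) - 1*(-234086) = ((132 + 102) - 225) - 1*(-234086) = (234 - 225) + 234086 = 9 + 234086 = 234095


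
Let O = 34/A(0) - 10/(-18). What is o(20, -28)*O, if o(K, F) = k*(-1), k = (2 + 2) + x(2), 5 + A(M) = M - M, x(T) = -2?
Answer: 562/45 ≈ 12.489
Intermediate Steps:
A(M) = -5 (A(M) = -5 + (M - M) = -5 + 0 = -5)
k = 2 (k = (2 + 2) - 2 = 4 - 2 = 2)
o(K, F) = -2 (o(K, F) = 2*(-1) = -2)
O = -281/45 (O = 34/(-5) - 10/(-18) = 34*(-⅕) - 10*(-1/18) = -34/5 + 5/9 = -281/45 ≈ -6.2444)
o(20, -28)*O = -2*(-281/45) = 562/45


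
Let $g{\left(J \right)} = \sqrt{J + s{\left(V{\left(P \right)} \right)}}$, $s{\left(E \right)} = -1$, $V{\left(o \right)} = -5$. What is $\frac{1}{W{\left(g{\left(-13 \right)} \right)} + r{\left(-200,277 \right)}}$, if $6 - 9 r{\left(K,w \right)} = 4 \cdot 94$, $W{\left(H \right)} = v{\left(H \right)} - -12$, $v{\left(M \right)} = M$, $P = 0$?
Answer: $- \frac{1179}{34889} - \frac{81 i \sqrt{14}}{69778} \approx -0.033793 - 0.0043434 i$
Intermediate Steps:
$g{\left(J \right)} = \sqrt{-1 + J}$ ($g{\left(J \right)} = \sqrt{J - 1} = \sqrt{-1 + J}$)
$W{\left(H \right)} = 12 + H$ ($W{\left(H \right)} = H - -12 = H + 12 = 12 + H$)
$r{\left(K,w \right)} = - \frac{370}{9}$ ($r{\left(K,w \right)} = \frac{2}{3} - \frac{4 \cdot 94}{9} = \frac{2}{3} - \frac{376}{9} = - \frac{370}{9}$)
$\frac{1}{W{\left(g{\left(-13 \right)} \right)} + r{\left(-200,277 \right)}} = \frac{1}{\left(12 + \sqrt{-1 - 13}\right) - \frac{370}{9}} = \frac{1}{\left(12 + \sqrt{-14}\right) - \frac{370}{9}} = \frac{1}{\left(12 + i \sqrt{14}\right) - \frac{370}{9}} = \frac{1}{- \frac{262}{9} + i \sqrt{14}}$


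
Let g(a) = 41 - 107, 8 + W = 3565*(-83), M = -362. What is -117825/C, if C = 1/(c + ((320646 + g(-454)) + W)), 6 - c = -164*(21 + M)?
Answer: 3680970825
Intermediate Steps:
W = -295903 (W = -8 + 3565*(-83) = -8 - 295895 = -295903)
g(a) = -66
c = -55918 (c = 6 - (-164)*(21 - 362) = 6 - (-164)*(-341) = 6 - 1*55924 = 6 - 55924 = -55918)
C = -1/31241 (C = 1/(-55918 + ((320646 - 66) - 295903)) = 1/(-55918 + (320580 - 295903)) = 1/(-55918 + 24677) = 1/(-31241) = -1/31241 ≈ -3.2009e-5)
-117825/C = -117825/(-1/31241) = -117825*(-31241) = 3680970825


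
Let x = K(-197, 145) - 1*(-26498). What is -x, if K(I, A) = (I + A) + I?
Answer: -26249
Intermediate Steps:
K(I, A) = A + 2*I (K(I, A) = (A + I) + I = A + 2*I)
x = 26249 (x = (145 + 2*(-197)) - 1*(-26498) = (145 - 394) + 26498 = -249 + 26498 = 26249)
-x = -1*26249 = -26249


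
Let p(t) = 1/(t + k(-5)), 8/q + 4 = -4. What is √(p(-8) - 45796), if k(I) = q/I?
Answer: I*√69655911/39 ≈ 214.0*I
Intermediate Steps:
q = -1 (q = 8/(-4 - 4) = 8/(-8) = 8*(-⅛) = -1)
k(I) = -1/I
p(t) = 1/(⅕ + t) (p(t) = 1/(t - 1/(-5)) = 1/(t - 1*(-⅕)) = 1/(t + ⅕) = 1/(⅕ + t))
√(p(-8) - 45796) = √(5/(1 + 5*(-8)) - 45796) = √(5/(1 - 40) - 45796) = √(5/(-39) - 45796) = √(5*(-1/39) - 45796) = √(-5/39 - 45796) = √(-1786049/39) = I*√69655911/39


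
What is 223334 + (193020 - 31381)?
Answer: 384973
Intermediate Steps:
223334 + (193020 - 31381) = 223334 + 161639 = 384973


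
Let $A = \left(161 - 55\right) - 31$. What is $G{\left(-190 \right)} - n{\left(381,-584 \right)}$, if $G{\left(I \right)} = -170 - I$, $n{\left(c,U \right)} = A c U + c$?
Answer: $16687439$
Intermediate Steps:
$A = 75$ ($A = 106 - 31 = 75$)
$n{\left(c,U \right)} = c + 75 U c$ ($n{\left(c,U \right)} = 75 c U + c = 75 U c + c = c + 75 U c$)
$G{\left(-190 \right)} - n{\left(381,-584 \right)} = \left(-170 - -190\right) - 381 \left(1 + 75 \left(-584\right)\right) = \left(-170 + 190\right) - 381 \left(1 - 43800\right) = 20 - 381 \left(-43799\right) = 20 - -16687419 = 20 + 16687419 = 16687439$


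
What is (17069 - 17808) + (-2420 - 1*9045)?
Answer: -12204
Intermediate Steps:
(17069 - 17808) + (-2420 - 1*9045) = -739 + (-2420 - 9045) = -739 - 11465 = -12204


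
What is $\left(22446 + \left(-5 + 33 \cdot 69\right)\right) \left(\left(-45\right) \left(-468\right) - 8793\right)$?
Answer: $303215706$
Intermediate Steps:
$\left(22446 + \left(-5 + 33 \cdot 69\right)\right) \left(\left(-45\right) \left(-468\right) - 8793\right) = \left(22446 + \left(-5 + 2277\right)\right) \left(21060 - 8793\right) = \left(22446 + 2272\right) 12267 = 24718 \cdot 12267 = 303215706$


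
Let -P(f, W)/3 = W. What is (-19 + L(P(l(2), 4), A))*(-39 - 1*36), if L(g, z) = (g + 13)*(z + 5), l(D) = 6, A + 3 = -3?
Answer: 1500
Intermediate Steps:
A = -6 (A = -3 - 3 = -6)
P(f, W) = -3*W
L(g, z) = (5 + z)*(13 + g) (L(g, z) = (13 + g)*(5 + z) = (5 + z)*(13 + g))
(-19 + L(P(l(2), 4), A))*(-39 - 1*36) = (-19 + (65 + 5*(-3*4) + 13*(-6) - 3*4*(-6)))*(-39 - 1*36) = (-19 + (65 + 5*(-12) - 78 - 12*(-6)))*(-39 - 36) = (-19 + (65 - 60 - 78 + 72))*(-75) = (-19 - 1)*(-75) = -20*(-75) = 1500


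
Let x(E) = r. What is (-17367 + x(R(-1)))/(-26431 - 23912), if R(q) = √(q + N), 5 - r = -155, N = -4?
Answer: 17207/50343 ≈ 0.34180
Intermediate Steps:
r = 160 (r = 5 - 1*(-155) = 5 + 155 = 160)
R(q) = √(-4 + q) (R(q) = √(q - 4) = √(-4 + q))
x(E) = 160
(-17367 + x(R(-1)))/(-26431 - 23912) = (-17367 + 160)/(-26431 - 23912) = -17207/(-50343) = -17207*(-1/50343) = 17207/50343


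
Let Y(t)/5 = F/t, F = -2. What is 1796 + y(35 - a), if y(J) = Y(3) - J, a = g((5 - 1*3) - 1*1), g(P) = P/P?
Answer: 5276/3 ≈ 1758.7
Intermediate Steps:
g(P) = 1
a = 1
Y(t) = -10/t (Y(t) = 5*(-2/t) = -10/t)
y(J) = -10/3 - J
1796 + y(35 - a) = 1796 + (-10/3 - (35 - 1*1)) = 1796 + (-10/3 - (35 - 1)) = 1796 + (-10/3 - 1*34) = 1796 + (-10/3 - 34) = 1796 - 112/3 = 5276/3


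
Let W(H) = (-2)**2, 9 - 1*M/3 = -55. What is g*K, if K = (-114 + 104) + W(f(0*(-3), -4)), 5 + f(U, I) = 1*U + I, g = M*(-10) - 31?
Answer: 11706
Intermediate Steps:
M = 192 (M = 27 - 3*(-55) = 27 + 165 = 192)
g = -1951 (g = 192*(-10) - 31 = -1920 - 31 = -1951)
f(U, I) = -5 + I + U (f(U, I) = -5 + (1*U + I) = -5 + (U + I) = -5 + (I + U) = -5 + I + U)
W(H) = 4
K = -6 (K = (-114 + 104) + 4 = -10 + 4 = -6)
g*K = -1951*(-6) = 11706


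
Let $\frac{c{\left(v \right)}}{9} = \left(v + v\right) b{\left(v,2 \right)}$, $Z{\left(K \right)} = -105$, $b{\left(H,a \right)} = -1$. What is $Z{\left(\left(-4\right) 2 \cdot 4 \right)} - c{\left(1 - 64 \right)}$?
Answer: $-1239$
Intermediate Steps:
$c{\left(v \right)} = - 18 v$ ($c{\left(v \right)} = 9 \left(v + v\right) \left(-1\right) = 9 \cdot 2 v \left(-1\right) = 9 \left(- 2 v\right) = - 18 v$)
$Z{\left(\left(-4\right) 2 \cdot 4 \right)} - c{\left(1 - 64 \right)} = -105 - - 18 \left(1 - 64\right) = -105 - \left(-18\right) \left(-63\right) = -105 - 1134 = -1239$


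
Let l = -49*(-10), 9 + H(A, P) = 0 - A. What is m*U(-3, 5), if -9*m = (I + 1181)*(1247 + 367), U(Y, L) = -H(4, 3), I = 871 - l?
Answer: -10924628/3 ≈ -3.6415e+6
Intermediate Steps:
H(A, P) = -9 - A (H(A, P) = -9 + (0 - A) = -9 - A)
l = 490
I = 381 (I = 871 - 1*490 = 871 - 490 = 381)
U(Y, L) = 13 (U(Y, L) = -(-9 - 1*4) = -(-9 - 4) = -1*(-13) = 13)
m = -840356/3 (m = -(381 + 1181)*(1247 + 367)/9 = -1562*1614/9 = -⅑*2521068 = -840356/3 ≈ -2.8012e+5)
m*U(-3, 5) = -840356/3*13 = -10924628/3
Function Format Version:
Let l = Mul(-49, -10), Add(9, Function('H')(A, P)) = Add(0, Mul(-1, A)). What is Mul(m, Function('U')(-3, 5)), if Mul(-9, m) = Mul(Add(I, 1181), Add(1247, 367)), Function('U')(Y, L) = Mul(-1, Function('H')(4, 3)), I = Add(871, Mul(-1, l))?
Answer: Rational(-10924628, 3) ≈ -3.6415e+6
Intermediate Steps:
Function('H')(A, P) = Add(-9, Mul(-1, A)) (Function('H')(A, P) = Add(-9, Add(0, Mul(-1, A))) = Add(-9, Mul(-1, A)))
l = 490
I = 381 (I = Add(871, Mul(-1, 490)) = Add(871, -490) = 381)
Function('U')(Y, L) = 13 (Function('U')(Y, L) = Mul(-1, Add(-9, Mul(-1, 4))) = Mul(-1, Add(-9, -4)) = Mul(-1, -13) = 13)
m = Rational(-840356, 3) (m = Mul(Rational(-1, 9), Mul(Add(381, 1181), Add(1247, 367))) = Mul(Rational(-1, 9), Mul(1562, 1614)) = Mul(Rational(-1, 9), 2521068) = Rational(-840356, 3) ≈ -2.8012e+5)
Mul(m, Function('U')(-3, 5)) = Mul(Rational(-840356, 3), 13) = Rational(-10924628, 3)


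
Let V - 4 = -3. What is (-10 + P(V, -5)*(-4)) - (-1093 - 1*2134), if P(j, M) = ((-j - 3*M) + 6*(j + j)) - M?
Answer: 3093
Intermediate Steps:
V = 1 (V = 4 - 3 = 1)
P(j, M) = -4*M + 11*j (P(j, M) = ((-j - 3*M) + 6*(2*j)) - M = ((-j - 3*M) + 12*j) - M = (-3*M + 11*j) - M = -4*M + 11*j)
(-10 + P(V, -5)*(-4)) - (-1093 - 1*2134) = (-10 + (-4*(-5) + 11*1)*(-4)) - (-1093 - 1*2134) = (-10 + (20 + 11)*(-4)) - (-1093 - 2134) = (-10 + 31*(-4)) - 1*(-3227) = (-10 - 124) + 3227 = -134 + 3227 = 3093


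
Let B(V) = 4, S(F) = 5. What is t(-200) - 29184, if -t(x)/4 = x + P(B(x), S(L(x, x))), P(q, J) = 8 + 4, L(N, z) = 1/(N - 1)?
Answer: -28432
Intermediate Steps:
L(N, z) = 1/(-1 + N)
P(q, J) = 12
t(x) = -48 - 4*x (t(x) = -4*(x + 12) = -4*(12 + x) = -48 - 4*x)
t(-200) - 29184 = (-48 - 4*(-200)) - 29184 = (-48 + 800) - 29184 = 752 - 29184 = -28432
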